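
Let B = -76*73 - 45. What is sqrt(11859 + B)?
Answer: sqrt(6266) ≈ 79.158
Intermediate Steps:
B = -5593 (B = -5548 - 45 = -5593)
sqrt(11859 + B) = sqrt(11859 - 5593) = sqrt(6266)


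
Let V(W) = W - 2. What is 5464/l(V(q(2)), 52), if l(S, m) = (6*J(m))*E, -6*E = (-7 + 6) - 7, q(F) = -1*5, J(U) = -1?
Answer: -683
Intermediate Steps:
q(F) = -5
E = 4/3 (E = -((-7 + 6) - 7)/6 = -(-1 - 7)/6 = -1/6*(-8) = 4/3 ≈ 1.3333)
V(W) = -2 + W
l(S, m) = -8 (l(S, m) = (6*(-1))*(4/3) = -6*4/3 = -8)
5464/l(V(q(2)), 52) = 5464/(-8) = 5464*(-1/8) = -683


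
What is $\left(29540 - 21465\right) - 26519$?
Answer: $-18444$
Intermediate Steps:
$\left(29540 - 21465\right) - 26519 = 8075 - 26519 = -18444$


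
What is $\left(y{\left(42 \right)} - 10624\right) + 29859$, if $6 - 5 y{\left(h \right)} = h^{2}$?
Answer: $\frac{94417}{5} \approx 18883.0$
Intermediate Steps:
$y{\left(h \right)} = \frac{6}{5} - \frac{h^{2}}{5}$
$\left(y{\left(42 \right)} - 10624\right) + 29859 = \left(\left(\frac{6}{5} - \frac{42^{2}}{5}\right) - 10624\right) + 29859 = \left(\left(\frac{6}{5} - \frac{1764}{5}\right) - 10624\right) + 29859 = \left(- \frac{1758}{5} - 10624\right) + 29859 = - \frac{54878}{5} + 29859 = \frac{94417}{5}$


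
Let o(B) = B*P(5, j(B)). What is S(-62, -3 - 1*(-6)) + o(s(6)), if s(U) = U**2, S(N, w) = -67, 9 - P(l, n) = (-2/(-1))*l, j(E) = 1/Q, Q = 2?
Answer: -103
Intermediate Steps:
j(E) = 1/2
P(l, n) = 9 - 2*l (P(l, n) = 9 - (-2/(-1))*l = 9 - (-2*(-1))*l = 9 - 2*l)
o(B) = -B (o(B) = B*(9 - 2*5) = B*(9 - 10) = B*(-1) = -B)
S(-62, -3 - 1*(-6)) + o(s(6)) = -67 - 1*6**2 = -67 - 1*36 = -67 - 36 = -103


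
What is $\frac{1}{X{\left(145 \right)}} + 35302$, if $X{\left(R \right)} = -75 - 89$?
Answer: $\frac{5789527}{164} \approx 35302.0$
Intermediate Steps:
$X{\left(R \right)} = -164$
$\frac{1}{X{\left(145 \right)}} + 35302 = \frac{1}{-164} + 35302 = - \frac{1}{164} + 35302 = \frac{5789527}{164}$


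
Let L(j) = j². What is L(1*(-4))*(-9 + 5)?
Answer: -64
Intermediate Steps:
L(1*(-4))*(-9 + 5) = (1*(-4))²*(-9 + 5) = (-4)²*(-4) = 16*(-4) = -64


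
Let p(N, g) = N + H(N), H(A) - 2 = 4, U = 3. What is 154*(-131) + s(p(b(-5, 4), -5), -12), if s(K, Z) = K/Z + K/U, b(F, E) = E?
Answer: -40343/2 ≈ -20172.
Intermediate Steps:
H(A) = 6 (H(A) = 2 + 4 = 6)
p(N, g) = 6 + N (p(N, g) = N + 6 = 6 + N)
s(K, Z) = K/3 + K/Z (s(K, Z) = K/Z + K/3 = K/3 + K/Z)
154*(-131) + s(p(b(-5, 4), -5), -12) = 154*(-131) + ((6 + 4)/3 + (6 + 4)/(-12)) = -20174 + ((⅓)*10 + 10*(-1/12)) = -20174 + (10/3 - ⅚) = -20174 + 5/2 = -40343/2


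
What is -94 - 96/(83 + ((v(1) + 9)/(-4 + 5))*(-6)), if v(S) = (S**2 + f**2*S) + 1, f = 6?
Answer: -18610/199 ≈ -93.518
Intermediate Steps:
v(S) = 1 + S**2 + 36*S (v(S) = (S**2 + 6**2*S) + 1 = (S**2 + 36*S) + 1 = 1 + S**2 + 36*S)
-94 - 96/(83 + ((v(1) + 9)/(-4 + 5))*(-6)) = -94 - 96/(83 + (((1 + 1**2 + 36*1) + 9)/(-4 + 5))*(-6)) = -94 - 96/(83 + (((1 + 1 + 36) + 9)/1)*(-6)) = -94 - 96/(83 + ((38 + 9)*1)*(-6)) = -94 - 96/(83 + (47*1)*(-6)) = -94 - 96/(83 + 47*(-6)) = -94 - 96/(83 - 282) = -94 - 96/(-199) = -94 - 96*(-1/199) = -94 + 96/199 = -18610/199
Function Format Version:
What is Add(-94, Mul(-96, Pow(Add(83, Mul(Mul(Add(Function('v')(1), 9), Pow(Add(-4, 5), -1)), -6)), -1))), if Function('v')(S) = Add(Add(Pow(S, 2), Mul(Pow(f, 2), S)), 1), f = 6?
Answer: Rational(-18610, 199) ≈ -93.518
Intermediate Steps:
Function('v')(S) = Add(1, Pow(S, 2), Mul(36, S)) (Function('v')(S) = Add(Add(Pow(S, 2), Mul(Pow(6, 2), S)), 1) = Add(Add(Pow(S, 2), Mul(36, S)), 1) = Add(1, Pow(S, 2), Mul(36, S)))
Add(-94, Mul(-96, Pow(Add(83, Mul(Mul(Add(Function('v')(1), 9), Pow(Add(-4, 5), -1)), -6)), -1))) = Add(-94, Mul(-96, Pow(Add(83, Mul(Mul(Add(Add(1, Pow(1, 2), Mul(36, 1)), 9), Pow(Add(-4, 5), -1)), -6)), -1))) = Add(-94, Mul(-96, Pow(Add(83, Mul(Mul(Add(Add(1, 1, 36), 9), Pow(1, -1)), -6)), -1))) = Add(-94, Mul(-96, Pow(Add(83, Mul(Mul(Add(38, 9), 1), -6)), -1))) = Add(-94, Mul(-96, Pow(Add(83, Mul(Mul(47, 1), -6)), -1))) = Add(-94, Mul(-96, Pow(Add(83, Mul(47, -6)), -1))) = Add(-94, Mul(-96, Pow(Add(83, -282), -1))) = Add(-94, Mul(-96, Pow(-199, -1))) = Add(-94, Mul(-96, Rational(-1, 199))) = Add(-94, Rational(96, 199)) = Rational(-18610, 199)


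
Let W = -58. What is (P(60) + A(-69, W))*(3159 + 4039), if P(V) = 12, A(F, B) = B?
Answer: -331108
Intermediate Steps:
(P(60) + A(-69, W))*(3159 + 4039) = (12 - 58)*(3159 + 4039) = -46*7198 = -331108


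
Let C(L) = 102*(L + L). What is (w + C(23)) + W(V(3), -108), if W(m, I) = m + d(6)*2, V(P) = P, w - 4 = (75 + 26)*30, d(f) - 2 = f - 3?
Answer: 7739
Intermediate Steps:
d(f) = -1 + f (d(f) = 2 + (f - 3) = 2 + (-3 + f) = -1 + f)
w = 3034 (w = 4 + (75 + 26)*30 = 4 + 101*30 = 4 + 3030 = 3034)
W(m, I) = 10 + m (W(m, I) = m + (-1 + 6)*2 = m + 5*2 = m + 10 = 10 + m)
C(L) = 204*L (C(L) = 102*(2*L) = 204*L)
(w + C(23)) + W(V(3), -108) = (3034 + 204*23) + (10 + 3) = (3034 + 4692) + 13 = 7726 + 13 = 7739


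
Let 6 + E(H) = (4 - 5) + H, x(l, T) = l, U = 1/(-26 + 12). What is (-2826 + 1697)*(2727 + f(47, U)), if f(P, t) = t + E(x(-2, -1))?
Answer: -42959579/14 ≈ -3.0685e+6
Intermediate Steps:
U = -1/14 (U = 1/(-14) = -1/14 ≈ -0.071429)
E(H) = -7 + H (E(H) = -6 + ((4 - 5) + H) = -6 + (-1 + H) = -7 + H)
f(P, t) = -9 + t (f(P, t) = t + (-7 - 2) = t - 9 = -9 + t)
(-2826 + 1697)*(2727 + f(47, U)) = (-2826 + 1697)*(2727 + (-9 - 1/14)) = -1129*(2727 - 127/14) = -1129*38051/14 = -42959579/14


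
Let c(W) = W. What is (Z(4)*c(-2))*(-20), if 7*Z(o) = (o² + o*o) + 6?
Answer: 1520/7 ≈ 217.14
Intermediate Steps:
Z(o) = 6/7 + 2*o²/7 (Z(o) = ((o² + o*o) + 6)/7 = ((o² + o²) + 6)/7 = (2*o² + 6)/7 = (6 + 2*o²)/7 = 6/7 + 2*o²/7)
(Z(4)*c(-2))*(-20) = ((6/7 + (2/7)*4²)*(-2))*(-20) = ((6/7 + (2/7)*16)*(-2))*(-20) = ((6/7 + 32/7)*(-2))*(-20) = ((38/7)*(-2))*(-20) = -76/7*(-20) = 1520/7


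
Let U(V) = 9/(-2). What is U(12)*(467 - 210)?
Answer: -2313/2 ≈ -1156.5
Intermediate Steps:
U(V) = -9/2 (U(V) = 9*(-1/2) = -9/2)
U(12)*(467 - 210) = -9*(467 - 210)/2 = -9/2*257 = -2313/2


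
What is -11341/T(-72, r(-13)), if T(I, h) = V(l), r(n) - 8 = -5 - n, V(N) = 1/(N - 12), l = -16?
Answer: 317548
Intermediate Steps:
V(N) = 1/(-12 + N)
r(n) = 3 - n (r(n) = 8 + (-5 - n) = 3 - n)
T(I, h) = -1/28 (T(I, h) = 1/(-12 - 16) = 1/(-28) = -1/28)
-11341/T(-72, r(-13)) = -11341/(-1/28) = -11341*(-28) = 317548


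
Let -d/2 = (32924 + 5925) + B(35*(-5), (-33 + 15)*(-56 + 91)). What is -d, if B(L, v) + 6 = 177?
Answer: 78040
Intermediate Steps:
B(L, v) = 171 (B(L, v) = -6 + 177 = 171)
d = -78040 (d = -2*((32924 + 5925) + 171) = -2*(38849 + 171) = -2*39020 = -78040)
-d = -1*(-78040) = 78040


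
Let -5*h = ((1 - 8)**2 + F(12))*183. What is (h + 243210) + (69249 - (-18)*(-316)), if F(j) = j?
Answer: 1522692/5 ≈ 3.0454e+5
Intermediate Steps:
h = -11163/5 (h = -((1 - 8)**2 + 12)*183/5 = -((-7)**2 + 12)*183/5 = -(49 + 12)*183/5 = -61*183/5 = -1/5*11163 = -11163/5 ≈ -2232.6)
(h + 243210) + (69249 - (-18)*(-316)) = (-11163/5 + 243210) + (69249 - (-18)*(-316)) = 1204887/5 + (69249 - 1*5688) = 1204887/5 + (69249 - 5688) = 1204887/5 + 63561 = 1522692/5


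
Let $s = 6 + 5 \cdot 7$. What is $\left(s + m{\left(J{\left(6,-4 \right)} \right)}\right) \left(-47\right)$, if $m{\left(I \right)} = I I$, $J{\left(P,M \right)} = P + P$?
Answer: $-8695$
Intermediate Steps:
$J{\left(P,M \right)} = 2 P$
$m{\left(I \right)} = I^{2}$
$s = 41$ ($s = 6 + 35 = 41$)
$\left(s + m{\left(J{\left(6,-4 \right)} \right)}\right) \left(-47\right) = \left(41 + \left(2 \cdot 6\right)^{2}\right) \left(-47\right) = \left(41 + 12^{2}\right) \left(-47\right) = \left(41 + 144\right) \left(-47\right) = 185 \left(-47\right) = -8695$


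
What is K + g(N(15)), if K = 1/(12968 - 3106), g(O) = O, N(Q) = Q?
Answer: 147931/9862 ≈ 15.000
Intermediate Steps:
K = 1/9862 ≈ 0.00010140
K + g(N(15)) = 1/9862 + 15 = 147931/9862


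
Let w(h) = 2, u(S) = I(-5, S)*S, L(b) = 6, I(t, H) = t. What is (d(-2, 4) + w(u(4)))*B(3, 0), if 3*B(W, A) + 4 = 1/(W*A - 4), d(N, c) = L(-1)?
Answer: -34/3 ≈ -11.333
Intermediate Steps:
d(N, c) = 6
B(W, A) = -4/3 + 1/(3*(-4 + A*W)) (B(W, A) = -4/3 + 1/(3*(W*A - 4)) = -4/3 + 1/(3*(A*W - 4)) = -4/3 + 1/(3*(-4 + A*W)))
u(S) = -5*S
(d(-2, 4) + w(u(4)))*B(3, 0) = (6 + 2)*((17 - 4*0*3)/(3*(-4 + 0*3))) = 8*((17 + 0)/(3*(-4 + 0))) = 8*((⅓)*17/(-4)) = 8*((⅓)*(-¼)*17) = 8*(-17/12) = -34/3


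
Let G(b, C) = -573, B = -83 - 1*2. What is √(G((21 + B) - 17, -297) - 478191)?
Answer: 6*I*√13299 ≈ 691.93*I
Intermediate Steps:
B = -85 (B = -83 - 2 = -85)
√(G((21 + B) - 17, -297) - 478191) = √(-573 - 478191) = √(-478764) = 6*I*√13299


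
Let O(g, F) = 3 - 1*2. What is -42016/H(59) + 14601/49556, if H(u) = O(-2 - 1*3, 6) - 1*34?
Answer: 2082626729/1635348 ≈ 1273.5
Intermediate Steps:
O(g, F) = 1 (O(g, F) = 3 - 2 = 1)
H(u) = -33 (H(u) = 1 - 1*34 = 1 - 34 = -33)
-42016/H(59) + 14601/49556 = -42016/(-33) + 14601/49556 = -42016*(-1/33) + 14601*(1/49556) = 42016/33 + 14601/49556 = 2082626729/1635348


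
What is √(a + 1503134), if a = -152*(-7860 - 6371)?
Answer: √3666246 ≈ 1914.7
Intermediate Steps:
a = 2163112 (a = -152*(-14231) = 2163112)
√(a + 1503134) = √(2163112 + 1503134) = √3666246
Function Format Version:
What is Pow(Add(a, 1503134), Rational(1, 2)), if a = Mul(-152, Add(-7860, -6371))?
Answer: Pow(3666246, Rational(1, 2)) ≈ 1914.7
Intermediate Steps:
a = 2163112 (a = Mul(-152, -14231) = 2163112)
Pow(Add(a, 1503134), Rational(1, 2)) = Pow(Add(2163112, 1503134), Rational(1, 2)) = Pow(3666246, Rational(1, 2))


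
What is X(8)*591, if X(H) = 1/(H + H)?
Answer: 591/16 ≈ 36.938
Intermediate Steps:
X(H) = 1/(2*H)
X(8)*591 = ((½)/8)*591 = ((½)*(⅛))*591 = (1/16)*591 = 591/16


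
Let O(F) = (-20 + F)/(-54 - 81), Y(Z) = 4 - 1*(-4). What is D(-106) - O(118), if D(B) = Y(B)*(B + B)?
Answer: -228862/135 ≈ -1695.3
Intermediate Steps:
Y(Z) = 8 (Y(Z) = 4 + 4 = 8)
O(F) = 4/27 - F/135 (O(F) = (-20 + F)/(-135) = (-20 + F)*(-1/135) = 4/27 - F/135)
D(B) = 16*B (D(B) = 8*(B + B) = 8*(2*B) = 16*B)
D(-106) - O(118) = 16*(-106) - (4/27 - 1/135*118) = -1696 - (4/27 - 118/135) = -1696 - 1*(-98/135) = -1696 + 98/135 = -228862/135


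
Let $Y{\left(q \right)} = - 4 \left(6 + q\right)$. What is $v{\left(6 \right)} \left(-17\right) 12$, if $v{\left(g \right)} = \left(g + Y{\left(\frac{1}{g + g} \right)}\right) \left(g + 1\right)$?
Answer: $26180$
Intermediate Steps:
$Y{\left(q \right)} = -24 - 4 q$
$v{\left(g \right)} = \left(1 + g\right) \left(-24 + g - \frac{2}{g}\right)$ ($v{\left(g \right)} = \left(g - \left(24 + \frac{4}{g + g}\right)\right) \left(g + 1\right) = \left(g - \left(24 + \frac{4}{2 g}\right)\right) \left(1 + g\right) = \left(g - \left(24 + 4 \frac{1}{2 g}\right)\right) \left(1 + g\right) = \left(g - \left(24 + \frac{2}{g}\right)\right) \left(1 + g\right) = \left(-24 + g - \frac{2}{g}\right) \left(1 + g\right) = \left(1 + g\right) \left(-24 + g - \frac{2}{g}\right)$)
$v{\left(6 \right)} \left(-17\right) 12 = \left(-26 + 6^{2} - 138 - \frac{2}{6}\right) \left(-17\right) 12 = \left(-26 + 36 - 138 - \frac{1}{3}\right) \left(-17\right) 12 = \left(- \frac{385}{3}\right) \left(-17\right) 12 = \frac{6545}{3} \cdot 12 = 26180$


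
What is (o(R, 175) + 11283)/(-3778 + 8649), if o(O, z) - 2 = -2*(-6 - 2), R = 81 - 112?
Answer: 11301/4871 ≈ 2.3201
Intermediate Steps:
R = -31
o(O, z) = 18 (o(O, z) = 2 - 2*(-6 - 2) = 2 - 2*(-8) = 2 + 16 = 18)
(o(R, 175) + 11283)/(-3778 + 8649) = (18 + 11283)/(-3778 + 8649) = 11301/4871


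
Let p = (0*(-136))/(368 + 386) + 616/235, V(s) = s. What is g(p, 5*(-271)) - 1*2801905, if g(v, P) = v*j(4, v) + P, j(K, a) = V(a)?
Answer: -154809654044/55225 ≈ -2.8033e+6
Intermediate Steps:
j(K, a) = a
p = 616/235 (p = 0/754 + 616*(1/235) = 0*(1/754) + 616/235 = 0 + 616/235 = 616/235 ≈ 2.6213)
g(v, P) = P + v² (g(v, P) = v*v + P = v² + P = P + v²)
g(p, 5*(-271)) - 1*2801905 = (5*(-271) + (616/235)²) - 1*2801905 = (-1355 + 379456/55225) - 2801905 = -74450419/55225 - 2801905 = -154809654044/55225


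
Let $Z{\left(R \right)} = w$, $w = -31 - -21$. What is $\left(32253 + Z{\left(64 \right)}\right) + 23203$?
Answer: $55446$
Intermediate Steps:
$w = -10$ ($w = -31 + 21 = -10$)
$Z{\left(R \right)} = -10$
$\left(32253 + Z{\left(64 \right)}\right) + 23203 = \left(32253 - 10\right) + 23203 = 32243 + 23203 = 55446$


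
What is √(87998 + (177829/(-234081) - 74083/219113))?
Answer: √25721334222861352528799998/17096730051 ≈ 296.64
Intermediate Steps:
√(87998 + (177829/(-234081) - 74083/219113)) = √(87998 + (177829*(-1/234081) - 74083*1/219113)) = √(87998 + (-177829/234081 - 74083/219113)) = √(87998 - 56306068400/51290190153) = √(4513377847015294/51290190153) = √25721334222861352528799998/17096730051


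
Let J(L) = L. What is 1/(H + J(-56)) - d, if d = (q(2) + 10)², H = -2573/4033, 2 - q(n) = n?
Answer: -22846133/228421 ≈ -100.02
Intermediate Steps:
q(n) = 2 - n
H = -2573/4033 (H = -2573*1/4033 = -2573/4033 ≈ -0.63799)
d = 100 (d = ((2 - 1*2) + 10)² = ((2 - 2) + 10)² = (0 + 10)² = 10² = 100)
1/(H + J(-56)) - d = 1/(-2573/4033 - 56) - 1*100 = 1/(-228421/4033) - 100 = -4033/228421 - 100 = -22846133/228421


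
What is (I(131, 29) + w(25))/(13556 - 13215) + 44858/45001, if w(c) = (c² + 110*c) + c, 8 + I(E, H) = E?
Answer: 15803191/1395031 ≈ 11.328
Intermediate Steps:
I(E, H) = -8 + E
w(c) = c² + 111*c
(I(131, 29) + w(25))/(13556 - 13215) + 44858/45001 = ((-8 + 131) + 25*(111 + 25))/(13556 - 13215) + 44858/45001 = (123 + 25*136)/341 + 44858*(1/45001) = (123 + 3400)*(1/341) + 4078/4091 = 3523*(1/341) + 4078/4091 = 3523/341 + 4078/4091 = 15803191/1395031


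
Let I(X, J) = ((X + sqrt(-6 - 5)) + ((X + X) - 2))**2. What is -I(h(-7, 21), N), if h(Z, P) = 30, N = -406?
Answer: -(88 + I*sqrt(11))**2 ≈ -7733.0 - 583.73*I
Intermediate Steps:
I(X, J) = (-2 + 3*X + I*sqrt(11))**2 (I(X, J) = ((X + sqrt(-11)) + (2*X - 2))**2 = ((X + I*sqrt(11)) + (-2 + 2*X))**2 = (-2 + 3*X + I*sqrt(11))**2)
-I(h(-7, 21), N) = -(-2 + 3*30 + I*sqrt(11))**2 = -(-2 + 90 + I*sqrt(11))**2 = -(88 + I*sqrt(11))**2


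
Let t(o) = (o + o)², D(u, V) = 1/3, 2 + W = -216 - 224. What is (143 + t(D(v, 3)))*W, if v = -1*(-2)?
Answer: -570622/9 ≈ -63402.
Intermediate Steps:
v = 2
W = -442 (W = -2 + (-216 - 224) = -2 - 440 = -442)
D(u, V) = ⅓
t(o) = 4*o² (t(o) = (2*o)² = 4*o²)
(143 + t(D(v, 3)))*W = (143 + 4*(⅓)²)*(-442) = (143 + 4*(⅑))*(-442) = (143 + 4/9)*(-442) = (1291/9)*(-442) = -570622/9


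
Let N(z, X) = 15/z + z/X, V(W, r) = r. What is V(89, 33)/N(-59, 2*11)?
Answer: -42834/3811 ≈ -11.240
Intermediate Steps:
V(89, 33)/N(-59, 2*11) = 33/(15/(-59) - 59/(2*11)) = 33/(15*(-1/59) - 59/22) = 33/(-15/59 - 59*1/22) = 33/(-15/59 - 59/22) = 33/(-3811/1298) = 33*(-1298/3811) = -42834/3811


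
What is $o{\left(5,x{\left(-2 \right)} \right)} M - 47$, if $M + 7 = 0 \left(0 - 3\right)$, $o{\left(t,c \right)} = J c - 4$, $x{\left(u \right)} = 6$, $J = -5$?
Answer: $191$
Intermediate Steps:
$o{\left(t,c \right)} = -4 - 5 c$ ($o{\left(t,c \right)} = - 5 c - 4 = -4 - 5 c$)
$M = -7$ ($M = -7 + 0 \left(0 - 3\right) = -7 + 0 \left(-3\right) = -7 + 0 = -7$)
$o{\left(5,x{\left(-2 \right)} \right)} M - 47 = \left(-4 - 30\right) \left(-7\right) - 47 = \left(-34\right) \left(-7\right) - 47 = 238 - 47 = 191$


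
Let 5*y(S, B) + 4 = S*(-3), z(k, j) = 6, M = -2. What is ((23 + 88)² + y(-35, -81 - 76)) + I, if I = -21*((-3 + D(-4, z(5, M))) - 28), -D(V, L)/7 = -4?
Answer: 62021/5 ≈ 12404.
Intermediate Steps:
D(V, L) = 28 (D(V, L) = -7*(-4) = 28)
I = 63 (I = -21*((-3 + 28) - 28) = -21*(25 - 28) = -21*(-3) = 63)
y(S, B) = -⅘ - 3*S/5 (y(S, B) = -⅘ + (S*(-3))/5 = -⅘ + (-3*S)/5 = -⅘ - 3*S/5)
((23 + 88)² + y(-35, -81 - 76)) + I = ((23 + 88)² + (-⅘ - ⅗*(-35))) + 63 = (111² + (-⅘ + 21)) + 63 = (12321 + 101/5) + 63 = 61706/5 + 63 = 62021/5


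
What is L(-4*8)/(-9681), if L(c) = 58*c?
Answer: 1856/9681 ≈ 0.19172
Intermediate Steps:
L(-4*8)/(-9681) = (58*(-4*8))/(-9681) = (58*(-32))*(-1/9681) = -1856*(-1/9681) = 1856/9681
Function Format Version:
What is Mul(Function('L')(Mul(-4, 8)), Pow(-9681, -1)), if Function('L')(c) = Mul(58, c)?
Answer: Rational(1856, 9681) ≈ 0.19172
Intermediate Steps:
Mul(Function('L')(Mul(-4, 8)), Pow(-9681, -1)) = Mul(Mul(58, Mul(-4, 8)), Pow(-9681, -1)) = Mul(Mul(58, -32), Rational(-1, 9681)) = Mul(-1856, Rational(-1, 9681)) = Rational(1856, 9681)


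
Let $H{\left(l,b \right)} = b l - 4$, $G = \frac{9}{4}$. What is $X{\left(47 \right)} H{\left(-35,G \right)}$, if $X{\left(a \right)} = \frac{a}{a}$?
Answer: $- \frac{331}{4} \approx -82.75$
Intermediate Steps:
$G = \frac{9}{4}$ ($G = 9 \cdot \frac{1}{4} = \frac{9}{4} \approx 2.25$)
$H{\left(l,b \right)} = -4 + b l$
$X{\left(a \right)} = 1$
$X{\left(47 \right)} H{\left(-35,G \right)} = 1 \left(-4 + \frac{9}{4} \left(-35\right)\right) = 1 \left(-4 - \frac{315}{4}\right) = 1 \left(- \frac{331}{4}\right) = - \frac{331}{4}$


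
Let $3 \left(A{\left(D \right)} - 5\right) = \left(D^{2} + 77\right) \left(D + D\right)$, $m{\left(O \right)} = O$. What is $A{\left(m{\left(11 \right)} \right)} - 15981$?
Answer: $-14524$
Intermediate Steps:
$A{\left(D \right)} = 5 + \frac{2 D \left(77 + D^{2}\right)}{3}$ ($A{\left(D \right)} = 5 + \frac{\left(D^{2} + 77\right) \left(D + D\right)}{3} = 5 + \frac{\left(77 + D^{2}\right) 2 D}{3} = 5 + \frac{2 D \left(77 + D^{2}\right)}{3}$)
$A{\left(m{\left(11 \right)} \right)} - 15981 = \left(5 + \frac{2 \cdot 11^{3}}{3} + \frac{154}{3} \cdot 11\right) - 15981 = \left(5 + \frac{2}{3} \cdot 1331 + \frac{1694}{3}\right) - 15981 = \left(5 + \frac{2662}{3} + \frac{1694}{3}\right) - 15981 = 1457 - 15981 = -14524$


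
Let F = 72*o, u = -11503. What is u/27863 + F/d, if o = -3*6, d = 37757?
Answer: -27672307/61883723 ≈ -0.44717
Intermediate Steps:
o = -18
F = -1296 (F = 72*(-18) = -1296)
u/27863 + F/d = -11503/27863 - 1296/37757 = -27672307/61883723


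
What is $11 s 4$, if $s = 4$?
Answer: $176$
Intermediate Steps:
$11 s 4 = 11 \cdot 4 \cdot 4 = 44 \cdot 4 = 176$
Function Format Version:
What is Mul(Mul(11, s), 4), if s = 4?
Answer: 176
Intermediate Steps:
Mul(Mul(11, s), 4) = Mul(Mul(11, 4), 4) = Mul(44, 4) = 176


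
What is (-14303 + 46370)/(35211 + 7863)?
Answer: 3563/4786 ≈ 0.74446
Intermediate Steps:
(-14303 + 46370)/(35211 + 7863) = 32067/43074 = 32067*(1/43074) = 3563/4786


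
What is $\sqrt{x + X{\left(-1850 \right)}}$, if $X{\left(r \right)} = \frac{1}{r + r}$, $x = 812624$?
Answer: $\frac{\sqrt{111248225563}}{370} \approx 901.46$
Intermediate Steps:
$X{\left(r \right)} = \frac{1}{2 r}$
$\sqrt{x + X{\left(-1850 \right)}} = \sqrt{812624 + \frac{1}{2 \left(-1850\right)}} = \sqrt{812624 + \frac{1}{2} \left(- \frac{1}{1850}\right)} = \sqrt{812624 - \frac{1}{3700}} = \sqrt{\frac{3006708799}{3700}} = \frac{\sqrt{111248225563}}{370}$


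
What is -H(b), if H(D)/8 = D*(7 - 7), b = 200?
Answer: 0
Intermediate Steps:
H(D) = 0 (H(D) = 8*(D*(7 - 7)) = 8*(D*0) = 8*0 = 0)
-H(b) = -1*0 = 0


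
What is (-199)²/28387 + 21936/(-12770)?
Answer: -58496231/181250995 ≈ -0.32274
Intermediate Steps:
(-199)²/28387 + 21936/(-12770) = 39601*(1/28387) + 21936*(-1/12770) = 39601/28387 - 10968/6385 = -58496231/181250995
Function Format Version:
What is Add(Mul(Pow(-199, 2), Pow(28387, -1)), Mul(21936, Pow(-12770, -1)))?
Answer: Rational(-58496231, 181250995) ≈ -0.32274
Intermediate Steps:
Add(Mul(Pow(-199, 2), Pow(28387, -1)), Mul(21936, Pow(-12770, -1))) = Add(Mul(39601, Rational(1, 28387)), Mul(21936, Rational(-1, 12770))) = Add(Rational(39601, 28387), Rational(-10968, 6385)) = Rational(-58496231, 181250995)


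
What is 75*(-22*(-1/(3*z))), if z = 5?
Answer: 110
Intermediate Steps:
75*(-22*(-1/(3*z))) = 75*(-22/((-3*5))) = 75*(-22/(-15)) = 75*(-22*(-1/15)) = 75*(22/15) = 110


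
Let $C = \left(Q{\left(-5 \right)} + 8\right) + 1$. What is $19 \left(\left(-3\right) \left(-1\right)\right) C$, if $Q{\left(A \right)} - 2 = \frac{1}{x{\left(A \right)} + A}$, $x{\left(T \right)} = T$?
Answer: $\frac{6213}{10} \approx 621.3$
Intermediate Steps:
$Q{\left(A \right)} = 2 + \frac{1}{2 A}$ ($Q{\left(A \right)} = 2 + \frac{1}{A + A} = 2 + \frac{1}{2 A}$)
$C = \frac{109}{10}$ ($C = \left(\left(2 + \frac{1}{2 \left(-5\right)}\right) + 8\right) + 1 = \left(\left(2 + \frac{1}{2} \left(- \frac{1}{5}\right)\right) + 8\right) + 1 = \left(\left(2 - \frac{1}{10}\right) + 8\right) + 1 = \left(\frac{19}{10} + 8\right) + 1 = \frac{99}{10} + 1 = \frac{109}{10} \approx 10.9$)
$19 \left(\left(-3\right) \left(-1\right)\right) C = 19 \left(\left(-3\right) \left(-1\right)\right) \frac{109}{10} = 19 \cdot 3 \cdot \frac{109}{10} = 57 \cdot \frac{109}{10} = \frac{6213}{10}$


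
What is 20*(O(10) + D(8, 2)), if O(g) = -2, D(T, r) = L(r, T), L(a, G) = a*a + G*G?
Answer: 1320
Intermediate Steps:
L(a, G) = G² + a² (L(a, G) = a² + G² = G² + a²)
D(T, r) = T² + r²
20*(O(10) + D(8, 2)) = 20*(-2 + (8² + 2²)) = 20*(-2 + (64 + 4)) = 20*(-2 + 68) = 20*66 = 1320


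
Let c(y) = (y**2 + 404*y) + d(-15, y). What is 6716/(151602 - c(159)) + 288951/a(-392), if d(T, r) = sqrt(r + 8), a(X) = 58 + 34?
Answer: 556906793769639/177309164668 + 3358*sqrt(167)/1927273529 ≈ 3140.9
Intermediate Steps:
a(X) = 92
d(T, r) = sqrt(8 + r)
c(y) = y**2 + sqrt(8 + y) + 404*y (c(y) = (y**2 + 404*y) + sqrt(8 + y) = y**2 + sqrt(8 + y) + 404*y)
6716/(151602 - c(159)) + 288951/a(-392) = 6716/(151602 - (159**2 + sqrt(8 + 159) + 404*159)) + 288951/92 = 6716/(151602 - (25281 + sqrt(167) + 64236)) + 288951*(1/92) = 6716/(151602 - (89517 + sqrt(167))) + 288951/92 = 6716/(151602 + (-89517 - sqrt(167))) + 288951/92 = 6716/(62085 - sqrt(167)) + 288951/92 = 288951/92 + 6716/(62085 - sqrt(167))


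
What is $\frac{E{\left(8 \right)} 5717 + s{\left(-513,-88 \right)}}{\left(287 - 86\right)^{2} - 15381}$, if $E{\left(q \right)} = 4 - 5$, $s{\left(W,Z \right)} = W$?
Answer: $- \frac{623}{2502} \approx -0.249$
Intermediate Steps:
$E{\left(q \right)} = -1$ ($E{\left(q \right)} = 4 - 5 = -1$)
$\frac{E{\left(8 \right)} 5717 + s{\left(-513,-88 \right)}}{\left(287 - 86\right)^{2} - 15381} = \frac{\left(-1\right) 5717 - 513}{\left(287 - 86\right)^{2} - 15381} = \frac{-5717 - 513}{201^{2} - 15381} = - \frac{6230}{40401 - 15381} = - \frac{6230}{25020} = \left(-6230\right) \frac{1}{25020} = - \frac{623}{2502}$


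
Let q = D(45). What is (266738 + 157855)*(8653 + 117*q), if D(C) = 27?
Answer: 5015292516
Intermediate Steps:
q = 27
(266738 + 157855)*(8653 + 117*q) = (266738 + 157855)*(8653 + 117*27) = 424593*(8653 + 3159) = 424593*11812 = 5015292516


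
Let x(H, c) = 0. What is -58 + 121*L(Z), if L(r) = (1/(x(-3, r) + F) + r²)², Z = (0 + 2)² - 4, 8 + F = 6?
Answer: -111/4 ≈ -27.750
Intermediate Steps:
F = -2 (F = -8 + 6 = -2)
Z = 0 (Z = 2² - 4 = 4 - 4 = 0)
L(r) = (-½ + r²)² (L(r) = (1/(0 - 2) + r²)² = (1/(-2) + r²)² = (-½ + r²)²)
-58 + 121*L(Z) = -58 + 121*((1 - 2*0²)²/4) = -58 + 121*((1 - 2*0)²/4) = -58 + 121*((1 + 0)²/4) = -58 + 121*((¼)*1²) = -58 + 121*((¼)*1) = -58 + 121*(¼) = -58 + 121/4 = -111/4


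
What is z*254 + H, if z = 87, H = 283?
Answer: 22381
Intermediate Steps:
z*254 + H = 87*254 + 283 = 22098 + 283 = 22381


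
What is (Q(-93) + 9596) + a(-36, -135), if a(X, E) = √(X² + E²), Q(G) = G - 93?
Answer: 9410 + 9*√241 ≈ 9549.7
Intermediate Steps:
Q(G) = -93 + G
a(X, E) = √(E² + X²)
(Q(-93) + 9596) + a(-36, -135) = ((-93 - 93) + 9596) + √((-135)² + (-36)²) = (-186 + 9596) + √(18225 + 1296) = 9410 + √19521 = 9410 + 9*√241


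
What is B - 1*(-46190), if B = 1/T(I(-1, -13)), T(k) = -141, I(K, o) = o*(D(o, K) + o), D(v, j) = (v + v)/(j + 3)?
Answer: 6512789/141 ≈ 46190.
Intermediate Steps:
D(v, j) = 2*v/(3 + j) (D(v, j) = (2*v)/(3 + j) = 2*v/(3 + j))
I(K, o) = o*(o + 2*o/(3 + K)) (I(K, o) = o*(2*o/(3 + K) + o) = o*(o + 2*o/(3 + K)))
B = -1/141 (B = 1/(-141) = -1/141 ≈ -0.0070922)
B - 1*(-46190) = -1/141 - 1*(-46190) = -1/141 + 46190 = 6512789/141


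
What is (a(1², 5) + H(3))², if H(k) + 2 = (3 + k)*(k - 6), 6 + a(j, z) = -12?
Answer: 1444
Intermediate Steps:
a(j, z) = -18 (a(j, z) = -6 - 12 = -18)
H(k) = -2 + (-6 + k)*(3 + k) (H(k) = -2 + (3 + k)*(k - 6) = -2 + (3 + k)*(-6 + k) = -2 + (-6 + k)*(3 + k))
(a(1², 5) + H(3))² = (-18 + (-20 + 3² - 3*3))² = (-18 + (-20 + 9 - 9))² = (-18 - 20)² = (-38)² = 1444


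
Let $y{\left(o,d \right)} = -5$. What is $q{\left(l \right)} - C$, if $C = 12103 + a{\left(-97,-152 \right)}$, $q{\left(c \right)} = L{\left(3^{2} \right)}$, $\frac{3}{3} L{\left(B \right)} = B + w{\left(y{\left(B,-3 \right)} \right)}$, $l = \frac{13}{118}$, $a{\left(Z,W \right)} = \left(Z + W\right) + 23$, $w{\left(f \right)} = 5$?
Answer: $-11863$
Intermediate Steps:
$a{\left(Z,W \right)} = 23 + W + Z$ ($a{\left(Z,W \right)} = \left(W + Z\right) + 23 = 23 + W + Z$)
$l = \frac{13}{118}$ ($l = 13 \cdot \frac{1}{118} = \frac{13}{118} \approx 0.11017$)
$L{\left(B \right)} = 5 + B$ ($L{\left(B \right)} = B + 5 = 5 + B$)
$q{\left(c \right)} = 14$ ($q{\left(c \right)} = 5 + 3^{2} = 5 + 9 = 14$)
$C = 11877$ ($C = 12103 - 226 = 11877$)
$q{\left(l \right)} - C = 14 - 11877 = -11863$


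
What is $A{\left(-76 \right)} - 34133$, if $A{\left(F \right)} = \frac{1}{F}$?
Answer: $- \frac{2594109}{76} \approx -34133.0$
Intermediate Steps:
$A{\left(-76 \right)} - 34133 = \frac{1}{-76} - 34133 = - \frac{1}{76} - 34133 = - \frac{2594109}{76}$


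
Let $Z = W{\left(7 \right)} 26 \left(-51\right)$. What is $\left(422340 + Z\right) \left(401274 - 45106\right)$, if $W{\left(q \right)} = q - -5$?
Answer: $144756647904$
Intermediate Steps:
$W{\left(q \right)} = 5 + q$ ($W{\left(q \right)} = q + 5 = 5 + q$)
$Z = -15912$ ($Z = \left(5 + 7\right) 26 \left(-51\right) = 12 \cdot 26 \left(-51\right) = 312 \left(-51\right) = -15912$)
$\left(422340 + Z\right) \left(401274 - 45106\right) = \left(422340 - 15912\right) \left(401274 - 45106\right) = 406428 \cdot 356168 = 144756647904$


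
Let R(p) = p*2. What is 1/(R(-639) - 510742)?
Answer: -1/512020 ≈ -1.9530e-6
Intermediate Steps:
R(p) = 2*p
1/(R(-639) - 510742) = 1/(2*(-639) - 510742) = 1/(-1278 - 510742) = 1/(-512020) = -1/512020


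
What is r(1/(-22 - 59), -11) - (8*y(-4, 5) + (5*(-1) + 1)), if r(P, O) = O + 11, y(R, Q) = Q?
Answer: -36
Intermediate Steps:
r(P, O) = 11 + O
r(1/(-22 - 59), -11) - (8*y(-4, 5) + (5*(-1) + 1)) = (11 - 11) - (8*5 + (5*(-1) + 1)) = 0 - (40 + (-5 + 1)) = 0 - (40 - 4) = 0 - 1*36 = 0 - 36 = -36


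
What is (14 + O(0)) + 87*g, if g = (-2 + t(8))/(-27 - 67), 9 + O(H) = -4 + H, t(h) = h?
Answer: -214/47 ≈ -4.5532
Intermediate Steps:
O(H) = -13 + H (O(H) = -9 + (-4 + H) = -13 + H)
g = -3/47 (g = (-2 + 8)/(-27 - 67) = 6/(-94) = 6*(-1/94) = -3/47 ≈ -0.063830)
(14 + O(0)) + 87*g = (14 + (-13 + 0)) + 87*(-3/47) = (14 - 13) - 261/47 = 1 - 261/47 = -214/47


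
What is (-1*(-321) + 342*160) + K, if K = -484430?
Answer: -429389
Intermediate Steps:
(-1*(-321) + 342*160) + K = (-1*(-321) + 342*160) - 484430 = (321 + 54720) - 484430 = 55041 - 484430 = -429389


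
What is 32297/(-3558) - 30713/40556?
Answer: -709556993/72149124 ≈ -9.8346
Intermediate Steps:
32297/(-3558) - 30713/40556 = 32297*(-1/3558) - 30713*1/40556 = -32297/3558 - 30713/40556 = -709556993/72149124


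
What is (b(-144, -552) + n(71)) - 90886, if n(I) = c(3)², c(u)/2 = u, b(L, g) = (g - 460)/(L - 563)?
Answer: -64229938/707 ≈ -90849.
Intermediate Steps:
b(L, g) = (-460 + g)/(-563 + L)
c(u) = 2*u
n(I) = 36 (n(I) = (2*3)² = 6² = 36)
(b(-144, -552) + n(71)) - 90886 = ((-460 - 552)/(-563 - 144) + 36) - 90886 = (-1012/(-707) + 36) - 90886 = (-1/707*(-1012) + 36) - 90886 = (1012/707 + 36) - 90886 = 26464/707 - 90886 = -64229938/707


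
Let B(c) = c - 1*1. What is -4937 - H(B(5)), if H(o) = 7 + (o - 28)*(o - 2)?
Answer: -4896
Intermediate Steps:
B(c) = -1 + c (B(c) = c - 1 = -1 + c)
H(o) = 7 + (-28 + o)*(-2 + o)
-4937 - H(B(5)) = -4937 - (63 + (-1 + 5)² - 30*(-1 + 5)) = -4937 - (63 + 4² - 30*4) = -4937 - (63 + 16 - 120) = -4937 - 1*(-41) = -4937 + 41 = -4896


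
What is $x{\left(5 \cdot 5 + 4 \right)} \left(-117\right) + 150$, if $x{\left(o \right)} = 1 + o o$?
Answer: $-98364$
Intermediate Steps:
$x{\left(o \right)} = 1 + o^{2}$
$x{\left(5 \cdot 5 + 4 \right)} \left(-117\right) + 150 = \left(1 + \left(5 \cdot 5 + 4\right)^{2}\right) \left(-117\right) + 150 = \left(1 + \left(25 + 4\right)^{2}\right) \left(-117\right) + 150 = \left(1 + 29^{2}\right) \left(-117\right) + 150 = \left(1 + 841\right) \left(-117\right) + 150 = 842 \left(-117\right) + 150 = -98514 + 150 = -98364$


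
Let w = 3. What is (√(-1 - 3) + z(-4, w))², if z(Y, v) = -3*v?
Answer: 77 - 36*I ≈ 77.0 - 36.0*I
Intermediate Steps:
(√(-1 - 3) + z(-4, w))² = (√(-1 - 3) - 3*3)² = (√(-4) - 9)² = (2*I - 9)² = (-9 + 2*I)²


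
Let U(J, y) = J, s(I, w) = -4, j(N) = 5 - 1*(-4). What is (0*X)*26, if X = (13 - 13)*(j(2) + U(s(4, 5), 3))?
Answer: 0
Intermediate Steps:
j(N) = 9 (j(N) = 5 + 4 = 9)
X = 0 (X = (13 - 13)*(9 - 4) = 0*5 = 0)
(0*X)*26 = (0*0)*26 = 0*26 = 0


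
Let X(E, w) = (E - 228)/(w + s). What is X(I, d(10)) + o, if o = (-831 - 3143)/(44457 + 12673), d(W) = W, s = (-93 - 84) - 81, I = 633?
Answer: -12061601/7084120 ≈ -1.7026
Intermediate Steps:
s = -258 (s = -177 - 81 = -258)
X(E, w) = (-228 + E)/(-258 + w) (X(E, w) = (E - 228)/(w - 258) = (-228 + E)/(-258 + w))
o = -1987/28565 (o = -3974/57130 = -3974*1/57130 = -1987/28565 ≈ -0.069561)
X(I, d(10)) + o = (-228 + 633)/(-258 + 10) - 1987/28565 = 405/(-248) - 1987/28565 = -1/248*405 - 1987/28565 = -405/248 - 1987/28565 = -12061601/7084120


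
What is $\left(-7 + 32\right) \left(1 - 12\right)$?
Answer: $-275$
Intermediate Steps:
$\left(-7 + 32\right) \left(1 - 12\right) = 25 \left(-11\right) = -275$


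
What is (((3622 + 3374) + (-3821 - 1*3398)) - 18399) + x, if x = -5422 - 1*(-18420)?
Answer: -5624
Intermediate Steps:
x = 12998 (x = -5422 + 18420 = 12998)
(((3622 + 3374) + (-3821 - 1*3398)) - 18399) + x = (((3622 + 3374) + (-3821 - 1*3398)) - 18399) + 12998 = ((6996 + (-3821 - 3398)) - 18399) + 12998 = ((6996 - 7219) - 18399) + 12998 = (-223 - 18399) + 12998 = -18622 + 12998 = -5624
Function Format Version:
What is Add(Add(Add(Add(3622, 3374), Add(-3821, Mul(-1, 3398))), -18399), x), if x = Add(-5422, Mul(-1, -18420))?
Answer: -5624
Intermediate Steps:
x = 12998 (x = Add(-5422, 18420) = 12998)
Add(Add(Add(Add(3622, 3374), Add(-3821, Mul(-1, 3398))), -18399), x) = Add(Add(Add(Add(3622, 3374), Add(-3821, Mul(-1, 3398))), -18399), 12998) = Add(Add(Add(6996, Add(-3821, -3398)), -18399), 12998) = Add(Add(Add(6996, -7219), -18399), 12998) = Add(Add(-223, -18399), 12998) = Add(-18622, 12998) = -5624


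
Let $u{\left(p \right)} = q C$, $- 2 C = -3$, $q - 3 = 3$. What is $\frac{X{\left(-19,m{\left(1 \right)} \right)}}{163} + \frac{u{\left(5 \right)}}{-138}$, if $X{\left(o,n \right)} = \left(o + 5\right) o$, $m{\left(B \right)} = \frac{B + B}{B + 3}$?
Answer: $\frac{11747}{7498} \approx 1.5667$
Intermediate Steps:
$q = 6$ ($q = 3 + 3 = 6$)
$C = \frac{3}{2}$ ($C = \left(- \frac{1}{2}\right) \left(-3\right) = \frac{3}{2} \approx 1.5$)
$u{\left(p \right)} = 9$ ($u{\left(p \right)} = 6 \cdot \frac{3}{2} = 9$)
$m{\left(B \right)} = \frac{2 B}{3 + B}$
$X{\left(o,n \right)} = o \left(5 + o\right)$ ($X{\left(o,n \right)} = \left(5 + o\right) o = o \left(5 + o\right)$)
$\frac{X{\left(-19,m{\left(1 \right)} \right)}}{163} + \frac{u{\left(5 \right)}}{-138} = \frac{\left(-19\right) \left(5 - 19\right)}{163} + \frac{9}{-138} = \left(-19\right) \left(-14\right) \frac{1}{163} + 9 \left(- \frac{1}{138}\right) = 266 \cdot \frac{1}{163} - \frac{3}{46} = \frac{266}{163} - \frac{3}{46} = \frac{11747}{7498}$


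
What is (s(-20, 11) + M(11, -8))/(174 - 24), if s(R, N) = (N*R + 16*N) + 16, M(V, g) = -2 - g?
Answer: -11/75 ≈ -0.14667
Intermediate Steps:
s(R, N) = 16 + 16*N + N*R (s(R, N) = (16*N + N*R) + 16 = 16 + 16*N + N*R)
(s(-20, 11) + M(11, -8))/(174 - 24) = ((16 + 16*11 + 11*(-20)) + (-2 - 1*(-8)))/(174 - 24) = ((16 + 176 - 220) + (-2 + 8))/150 = (-28 + 6)*(1/150) = -22*1/150 = -11/75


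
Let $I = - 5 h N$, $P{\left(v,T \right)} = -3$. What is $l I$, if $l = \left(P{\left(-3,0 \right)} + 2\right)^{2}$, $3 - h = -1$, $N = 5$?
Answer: $-100$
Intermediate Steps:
$h = 4$ ($h = 3 - -1 = 3 + 1 = 4$)
$l = 1$ ($l = \left(-3 + 2\right)^{2} = \left(-1\right)^{2} = 1$)
$I = -100$ ($I = \left(-5\right) 4 \cdot 5 = \left(-20\right) 5 = -100$)
$l I = 1 \left(-100\right) = -100$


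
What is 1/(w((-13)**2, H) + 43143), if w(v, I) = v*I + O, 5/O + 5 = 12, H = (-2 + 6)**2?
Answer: 7/320934 ≈ 2.1811e-5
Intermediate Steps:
H = 16 (H = 4**2 = 16)
O = 5/7 (O = 5/(-5 + 12) = 5/7 ≈ 0.71429)
w(v, I) = 5/7 + I*v (w(v, I) = v*I + 5/7 = I*v + 5/7 = 5/7 + I*v)
1/(w((-13)**2, H) + 43143) = 1/((5/7 + 16*(-13)**2) + 43143) = 1/((5/7 + 16*169) + 43143) = 1/((5/7 + 2704) + 43143) = 1/(18933/7 + 43143) = 1/(320934/7) = 7/320934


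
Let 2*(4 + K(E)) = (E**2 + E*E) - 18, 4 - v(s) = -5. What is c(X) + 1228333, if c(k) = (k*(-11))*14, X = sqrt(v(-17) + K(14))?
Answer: 1228333 - 1232*sqrt(3) ≈ 1.2262e+6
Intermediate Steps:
v(s) = 9 (v(s) = 4 - 1*(-5) = 4 + 5 = 9)
K(E) = -13 + E**2 (K(E) = -4 + ((E**2 + E*E) - 18)/2 = -4 + ((E**2 + E**2) - 18)/2 = -4 + (2*E**2 - 18)/2 = -4 + (-18 + 2*E**2)/2 = -4 + (-9 + E**2) = -13 + E**2)
X = 8*sqrt(3) (X = sqrt(9 + (-13 + 14**2)) = sqrt(9 + (-13 + 196)) = sqrt(9 + 183) = sqrt(192) = 8*sqrt(3) ≈ 13.856)
c(k) = -154*k (c(k) = -11*k*14 = -154*k)
c(X) + 1228333 = -1232*sqrt(3) + 1228333 = 1228333 - 1232*sqrt(3)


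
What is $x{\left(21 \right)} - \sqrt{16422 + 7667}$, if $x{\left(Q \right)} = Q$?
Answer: $21 - \sqrt{24089} \approx -134.21$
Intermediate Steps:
$x{\left(21 \right)} - \sqrt{16422 + 7667} = 21 - \sqrt{16422 + 7667} = 21 - \sqrt{24089}$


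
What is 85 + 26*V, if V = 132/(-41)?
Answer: 53/41 ≈ 1.2927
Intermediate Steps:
V = -132/41 (V = 132*(-1/41) = -132/41 ≈ -3.2195)
85 + 26*V = 85 + 26*(-132/41) = 85 - 3432/41 = 53/41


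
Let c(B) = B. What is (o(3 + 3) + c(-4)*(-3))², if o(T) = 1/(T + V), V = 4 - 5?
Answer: 3721/25 ≈ 148.84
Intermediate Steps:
V = -1
o(T) = 1/(-1 + T) (o(T) = 1/(T - 1) = 1/(-1 + T))
(o(3 + 3) + c(-4)*(-3))² = (1/(-1 + (3 + 3)) - 4*(-3))² = (1/(-1 + 6) + 12)² = (1/5 + 12)² = (⅕ + 12)² = (61/5)² = 3721/25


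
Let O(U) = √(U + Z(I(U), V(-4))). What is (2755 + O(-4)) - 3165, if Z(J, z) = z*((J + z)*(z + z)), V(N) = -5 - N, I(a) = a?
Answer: -410 + I*√14 ≈ -410.0 + 3.7417*I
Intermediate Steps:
Z(J, z) = 2*z²*(J + z) (Z(J, z) = z*((J + z)*(2*z)) = z*(2*z*(J + z)) = 2*z²*(J + z))
O(U) = √(-2 + 3*U) (O(U) = √(U + 2*(-5 - 1*(-4))²*(U + (-5 - 1*(-4)))) = √(U + 2*(-5 + 4)²*(U + (-5 + 4))) = √(U + 2*(-1)²*(U - 1)) = √(U + 2*1*(-1 + U)) = √(U + (-2 + 2*U)) = √(-2 + 3*U))
(2755 + O(-4)) - 3165 = (2755 + √(-2 + 3*(-4))) - 3165 = (2755 + √(-2 - 12)) - 3165 = (2755 + √(-14)) - 3165 = (2755 + I*√14) - 3165 = -410 + I*√14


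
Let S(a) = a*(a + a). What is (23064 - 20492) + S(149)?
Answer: 46974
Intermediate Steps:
S(a) = 2*a² (S(a) = a*(2*a) = 2*a²)
(23064 - 20492) + S(149) = (23064 - 20492) + 2*149² = 2572 + 2*22201 = 2572 + 44402 = 46974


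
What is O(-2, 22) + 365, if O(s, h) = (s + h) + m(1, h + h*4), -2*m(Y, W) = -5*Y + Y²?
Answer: 387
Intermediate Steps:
m(Y, W) = -Y²/2 + 5*Y/2 (m(Y, W) = -(-5*Y + Y²)/2 = -(Y² - 5*Y)/2 = -Y²/2 + 5*Y/2)
O(s, h) = 2 + h + s (O(s, h) = (s + h) + (½)*1*(5 - 1*1) = (h + s) + (½)*1*(5 - 1) = (h + s) + (½)*1*4 = (h + s) + 2 = 2 + h + s)
O(-2, 22) + 365 = (2 + 22 - 2) + 365 = 22 + 365 = 387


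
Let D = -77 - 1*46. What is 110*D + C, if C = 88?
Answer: -13442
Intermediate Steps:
D = -123 (D = -77 - 46 = -123)
110*D + C = 110*(-123) + 88 = -13530 + 88 = -13442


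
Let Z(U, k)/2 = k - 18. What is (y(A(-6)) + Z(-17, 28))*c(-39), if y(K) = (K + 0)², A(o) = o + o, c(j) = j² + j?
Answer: 243048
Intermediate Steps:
Z(U, k) = -36 + 2*k (Z(U, k) = 2*(k - 18) = 2*(-18 + k) = -36 + 2*k)
c(j) = j + j²
A(o) = 2*o
y(K) = K²
(y(A(-6)) + Z(-17, 28))*c(-39) = ((2*(-6))² + (-36 + 2*28))*(-39*(1 - 39)) = ((-12)² + (-36 + 56))*(-39*(-38)) = (144 + 20)*1482 = 164*1482 = 243048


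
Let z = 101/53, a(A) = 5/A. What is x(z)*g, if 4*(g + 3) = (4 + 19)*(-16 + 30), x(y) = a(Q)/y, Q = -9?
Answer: -41075/1818 ≈ -22.594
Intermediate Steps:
z = 101/53 (z = 101*(1/53) = 101/53 ≈ 1.9057)
x(y) = -5/(9*y) (x(y) = (5/(-9))/y = (5*(-⅑))/y = -5/(9*y))
g = 155/2 (g = -3 + ((4 + 19)*(-16 + 30))/4 = -3 + (23*14)/4 = -3 + (¼)*322 = -3 + 161/2 = 155/2 ≈ 77.500)
x(z)*g = -5/(9*101/53)*(155/2) = -5/9*53/101*(155/2) = -265/909*155/2 = -41075/1818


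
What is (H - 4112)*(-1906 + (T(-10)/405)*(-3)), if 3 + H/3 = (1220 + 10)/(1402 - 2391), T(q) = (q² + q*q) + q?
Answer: 210086988500/26703 ≈ 7.8675e+6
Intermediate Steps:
T(q) = q + 2*q² (T(q) = (q² + q²) + q = 2*q² + q = q + 2*q²)
H = -12591/989 (H = -9 + 3*((1220 + 10)/(1402 - 2391)) = -9 + 3*(1230/(-989)) = -9 + 3*(1230*(-1/989)) = -9 + 3*(-1230/989) = -9 - 3690/989 = -12591/989 ≈ -12.731)
(H - 4112)*(-1906 + (T(-10)/405)*(-3)) = (-12591/989 - 4112)*(-1906 + (-10*(1 + 2*(-10))/405)*(-3)) = -4079359*(-1906 + (-10*(1 - 20)*(1/405))*(-3))/989 = -4079359*(-1906 + (-10*(-19)*(1/405))*(-3))/989 = -4079359*(-1906 + (190*(1/405))*(-3))/989 = -4079359*(-1906 + (38/81)*(-3))/989 = -4079359*(-1906 - 38/27)/989 = -4079359/989*(-51500/27) = 210086988500/26703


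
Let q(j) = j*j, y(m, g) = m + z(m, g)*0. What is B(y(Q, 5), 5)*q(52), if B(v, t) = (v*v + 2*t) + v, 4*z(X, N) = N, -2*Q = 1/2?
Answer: 26533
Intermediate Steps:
Q = -¼ (Q = -½/2 = -½*½ = -¼ ≈ -0.25000)
z(X, N) = N/4
y(m, g) = m (y(m, g) = m + (g/4)*0 = m + 0 = m)
B(v, t) = v + v² + 2*t (B(v, t) = (v² + 2*t) + v = v + v² + 2*t)
q(j) = j²
B(y(Q, 5), 5)*q(52) = (-¼ + (-¼)² + 2*5)*52² = (-¼ + 1/16 + 10)*2704 = (157/16)*2704 = 26533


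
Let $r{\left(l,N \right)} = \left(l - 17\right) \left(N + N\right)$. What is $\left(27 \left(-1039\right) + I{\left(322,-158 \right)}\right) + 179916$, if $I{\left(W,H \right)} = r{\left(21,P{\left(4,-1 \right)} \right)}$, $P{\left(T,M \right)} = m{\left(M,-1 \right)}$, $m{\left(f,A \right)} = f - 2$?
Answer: $151839$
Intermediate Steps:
$m{\left(f,A \right)} = -2 + f$
$P{\left(T,M \right)} = -2 + M$
$r{\left(l,N \right)} = 2 N \left(-17 + l\right)$ ($r{\left(l,N \right)} = \left(-17 + l\right) 2 N = 2 N \left(-17 + l\right)$)
$I{\left(W,H \right)} = -24$ ($I{\left(W,H \right)} = 2 \left(-2 - 1\right) \left(-17 + 21\right) = 2 \left(-3\right) 4 = -24$)
$\left(27 \left(-1039\right) + I{\left(322,-158 \right)}\right) + 179916 = \left(27 \left(-1039\right) - 24\right) + 179916 = \left(-28053 - 24\right) + 179916 = -28077 + 179916 = 151839$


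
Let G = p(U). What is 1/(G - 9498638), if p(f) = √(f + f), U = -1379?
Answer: -4749319/45112061928901 - I*√2758/90224123857802 ≈ -1.0528e-7 - 5.8207e-13*I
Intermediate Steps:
p(f) = √2*√f (p(f) = √(2*f) = √2*√f)
G = I*√2758 (G = √2*√(-1379) = √2*(I*√1379) = I*√2758 ≈ 52.517*I)
1/(G - 9498638) = 1/(I*√2758 - 9498638) = 1/(-9498638 + I*√2758)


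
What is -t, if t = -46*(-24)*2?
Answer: -2208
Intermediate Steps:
t = 2208 (t = 1104*2 = 2208)
-t = -1*2208 = -2208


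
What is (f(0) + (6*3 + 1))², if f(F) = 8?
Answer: 729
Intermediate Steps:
(f(0) + (6*3 + 1))² = (8 + (6*3 + 1))² = (8 + (18 + 1))² = (8 + 19)² = 27² = 729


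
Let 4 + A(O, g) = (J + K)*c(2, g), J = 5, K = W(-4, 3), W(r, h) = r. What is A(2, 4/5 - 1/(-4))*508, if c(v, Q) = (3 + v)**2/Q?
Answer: 211328/21 ≈ 10063.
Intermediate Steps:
c(v, Q) = (3 + v)**2/Q
K = -4
A(O, g) = -4 + 25/g (A(O, g) = -4 + (5 - 4)*((3 + 2)**2/g) = -4 + 1*(5**2/g) = -4 + 1*(25/g) = -4 + 25/g)
A(2, 4/5 - 1/(-4))*508 = (-4 + 25/(4/5 - 1/(-4)))*508 = (-4 + 25/(4*(1/5) - 1*(-1/4)))*508 = (-4 + 25/(4/5 + 1/4))*508 = (-4 + 25/(21/20))*508 = (-4 + 25*(20/21))*508 = (-4 + 500/21)*508 = (416/21)*508 = 211328/21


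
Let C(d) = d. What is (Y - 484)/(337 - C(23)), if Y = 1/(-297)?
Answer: -143749/93258 ≈ -1.5414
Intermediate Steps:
Y = -1/297 ≈ -0.0033670
(Y - 484)/(337 - C(23)) = (-1/297 - 484)/(337 - 1*23) = -143749/(297*(337 - 23)) = -143749/297/314 = -143749/297*1/314 = -143749/93258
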